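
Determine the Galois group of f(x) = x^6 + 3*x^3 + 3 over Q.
C_3 x S_3 (also written G18)

The polynomial f is an irreducible sextic over Q, so G = Gal(f/Q) is one of the 16 transitive subgroups 6T1, ..., 6T16 of S_6. The discriminant of f is -177147, which is not a perfect square, so G is not contained in A_6. The transitive groups of degree 6 not contained in A_6 are: C_6 (6T1, order 6), S_3 (6T2, order 6), D_6 (6T3, order 12), C_3 x S_3 (6T5, order 18), A_4 x C_2 (6T6, order 24), S_4 (6T8, order 24), S_3 x S_3 (6T9, order 36), S_4 x C_2 (6T11, order 48), (S_3 x S_3) : C_2 (6T13, order 72), PGL(2,5) (6T14, order 120), S_6 (6T16, order 720). By Dedekind's theorem, for a prime p not dividing disc(f) the degrees of the irreducible factors of f mod p form the cycle type of an element of G. Factoring f modulo the 33 such primes p <= 139 (skipping 3, which divides the discriminant), each new pattern first appears at: mod 2: f = (x^6 + x^3 + 1), pattern 6; mod 7: f = (x + 3)(x + 5)(x + 6)(x^3 + 4), pattern 3+1+1+1; mod 17: f = (x^2 + 5x + 7)(x^2 + 13x + 7)(x^2 + 16x + 7), pattern 2+2+2; mod 19: f = (x^3 + 9)(x^3 + 13), pattern 3+3; mod 73: f = (x + 42)(x + 43)(x + 44)(x + 51)(x + 52)(x + 60), pattern 1+1+1+1+1+1. No other pattern occurs in this range, so the set of observed cycle types is {6, 3+1+1+1, 2+2+2, 3+3, 1+1+1+1+1+1}. The candidates containing elements of all these cycle types are C_3 x S_3 (6T5) of order 18, S_3 x S_3 (6T9) of order 36, (S_3 x S_3) : C_2 (6T13) of order 72, S_6 (6T16) of order 720; the others are excluded. The observed types are precisely the cycle types that occur in C_3 x S_3 (6T5). Each of the other remaining candidates has further cycle types, and by the Chebotarev density theorem the matching factorization patterns would occur for a proportion of primes equal to their share of the group: S_3 x S_3 (6T9) additionally contains elements of type 2+2+1+1 (9 of its 36 elements, about 25% of primes); (S_3 x S_3) : C_2 (6T13) additionally contains elements of type 4+2, 3+2+1, 2+2+1+1, 2+1+1+1+1 (45 of its 72 elements, about 62% of primes); S_6 (6T16) additionally contains elements of type 5+1, 4+2, 4+1+1, 3+2+1, 2+2+1+1, 2+1+1+1+1 (504 of its 720 elements, about 70% of primes). None of the 33 primes tested shows any such pattern (for each of these groups the chance of that is below 10^-4), which rules them out. Hence G = C_3 x S_3 (6T5), of order 18.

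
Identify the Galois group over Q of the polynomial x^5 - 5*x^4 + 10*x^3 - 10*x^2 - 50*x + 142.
A_5 (order 60)

The polynomial f is an irreducible quintic over Q, so G = Gal(f/Q) is a transitive subgroup of S_5: one of C_5 (5T1, order 5), D_5 (5T2, order 10), F_20 (5T3, order 20), A_5 (5T4, order 60) or S_5 (5T5, order 120). The discriminant of f is 58564000000 = 242000^2, a perfect square, so G is contained in A_5. The transitive groups of degree 5 contained in A_5 are: C_5 (5T1, order 5), D_5 (5T2, order 10), A_5 (5T4, order 60). By Dedekind's theorem, for a prime p not dividing disc(f) the degrees of the irreducible factors of f mod p form the cycle type of an element of G. Factoring f modulo the 3 such primes p <= 13 (skipping 2, 5, 11, which divide the discriminant), each new pattern first appears at: mod 3: f = (x^5 + x^4 + x^3 + 2x^2 + x + 1), pattern 5; mod 13: f = (x + 5)(x + 7)(x^3 + 9x^2 + 10x + 10), pattern 3+1+1. No other pattern occurs in this range, so the set of observed cycle types is {5, 3+1+1}. Among the candidates above, the only group containing elements of all these cycle types is A_5 (5T4) — each of C_5 (5T1), D_5 (5T2) lacks at least one of them. Hence G = A_5 (5T4), of order 60.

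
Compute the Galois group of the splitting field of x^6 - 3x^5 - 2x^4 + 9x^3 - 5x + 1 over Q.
The polynomial f is an irreducible sextic over Q, so G = Gal(f/Q) is one of the 16 transitive subgroups 6T1, ..., 6T16 of S_6. The discriminant of f is 810448, which is not a perfect square, so G is not contained in A_6. The transitive groups of degree 6 not contained in A_6 are: C_6 (6T1, order 6), S_3 (6T2, order 6), D_6 (6T3, order 12), C_3 x S_3 (6T5, order 18), A_4 x C_2 (6T6, order 24), S_4 (6T8, order 24), S_3 x S_3 (6T9, order 36), S_4 x C_2 (6T11, order 48), (S_3 x S_3) : C_2 (6T13, order 72), PGL(2,5) (6T14, order 120), S_6 (6T16, order 720). By Dedekind's theorem, for a prime p not dividing disc(f) the degrees of the irreducible factors of f mod p form the cycle type of an element of G. Factoring f modulo the 23 such primes p <= 97 (skipping 2, 37, which divide the discriminant), each new pattern first appears at: mod 3: f = (x^3 + x^2 + 2)(x^3 + 2x^2 + 2x + 2), pattern 3+3; mod 5: f = (x^2 + 2)(x^2 + 3x + 3)(x^2 + 4x + 1), pattern 2+2+2; mod 67: f = (x + 2)(x + 18)(x + 30)(x + 36)(x + 48)(x + 64), pattern 1+1+1+1+1+1. No other pattern occurs in this range, so the set of observed cycle types is {3+3, 2+2+2, 1+1+1+1+1+1}. The candidates containing elements of all these cycle types are C_6 (6T1) of order 6, S_3 (6T2) of order 6, D_6 (6T3) of order 12, C_3 x S_3 (6T5) of order 18, A_4 x C_2 (6T6) of order 24, S_4 (6T8) of order 24, S_3 x S_3 (6T9) of order 36, S_4 x C_2 (6T11) of order 48, (S_3 x S_3) : C_2 (6T13) of order 72, PGL(2,5) (6T14) of order 120, S_6 (6T16) of order 720; the others are excluded. The observed types are precisely the cycle types that occur in S_3 (6T2). Each of the other remaining candidates has further cycle types, and by the Chebotarev density theorem the matching factorization patterns would occur for a proportion of primes equal to their share of the group: C_6 (6T1) additionally contains elements of type 6 (2 of its 6 elements, about 33% of primes); D_6 (6T3) additionally contains elements of type 6, 2+2+1+1 (5 of its 12 elements, about 42% of primes); C_3 x S_3 (6T5) additionally contains elements of type 6, 3+1+1+1 (10 of its 18 elements, about 56% of primes); A_4 x C_2 (6T6) additionally contains elements of type 6, 2+2+1+1, 2+1+1+1+1 (14 of its 24 elements, about 58% of primes); S_4 (6T8) additionally contains elements of type 4+1+1, 2+2+1+1 (9 of its 24 elements, about 38% of primes); S_3 x S_3 (6T9) additionally contains elements of type 6, 3+1+1+1, 2+2+1+1 (25 of its 36 elements, about 69% of primes); S_4 x C_2 (6T11) additionally contains elements of type 6, 4+2, 4+1+1, 2+2+1+1, 2+1+1+1+1 (32 of its 48 elements, about 67% of primes); (S_3 x S_3) : C_2 (6T13) additionally contains elements of type 6, 4+2, 3+2+1, 3+1+1+1, 2+2+1+1, 2+1+1+1+1 (61 of its 72 elements, about 85% of primes); PGL(2,5) (6T14) additionally contains elements of type 6, 5+1, 4+1+1, 2+2+1+1 (89 of its 120 elements, about 74% of primes); S_6 (6T16) additionally contains elements of type 6, 5+1, 4+2, 4+1+1, 3+2+1, 3+1+1+1, 2+2+1+1, 2+1+1+1+1 (664 of its 720 elements, about 92% of primes). None of the 23 primes tested shows any such pattern (for each of these groups the chance of that is below 10^-4), which rules them out. Hence G = S_3 (6T2), of order 6.

S_3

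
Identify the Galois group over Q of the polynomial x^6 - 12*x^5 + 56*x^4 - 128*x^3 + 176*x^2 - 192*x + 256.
The polynomial f is an irreducible sextic over Q, so G = Gal(f/Q) is one of the 16 transitive subgroups 6T1, ..., 6T16 of S_6. The discriminant of f is -5497558138880000, which is not a perfect square, so G is not contained in A_6. The transitive groups of degree 6 not contained in A_6 are: C_6 (6T1, order 6), S_3 (6T2, order 6), D_6 (6T3, order 12), C_3 x S_3 (6T5, order 18), A_4 x C_2 (6T6, order 24), S_4 (6T8, order 24), S_3 x S_3 (6T9, order 36), S_4 x C_2 (6T11, order 48), (S_3 x S_3) : C_2 (6T13, order 72), PGL(2,5) (6T14, order 120), S_6 (6T16, order 720). By Dedekind's theorem, for a prime p not dividing disc(f) the degrees of the irreducible factors of f mod p form the cycle type of an element of G. Factoring f modulo the 22 such primes p <= 89 (skipping 2, 5, which divide the discriminant), each new pattern first appears at: mod 3: f = (x^3 + x^2 + 2x + 1)(x^3 + 2x^2 + x + 1), pattern 3+3; mod 7: f = (x^2 + x + 4)(x^2 + 3x + 5)(x^2 + 5x + 3), pattern 2+2+2; mod 13: f = (x + 3)(x + 6)(x^4 + 5x^3 + 6x^2 + x + 7), pattern 4+1+1; mod 43: f = (x + 17)(x + 22)(x^2 + 39x + 1)(x^2 + 39x + 20), pattern 2+2+1+1. No other pattern occurs in this range, so the set of observed cycle types is {3+3, 2+2+2, 4+1+1, 2+2+1+1}. The candidates containing elements of all these cycle types are S_4 (6T8) of order 24, S_4 x C_2 (6T11) of order 48, PGL(2,5) (6T14) of order 120, S_6 (6T16) of order 720; the others are excluded. The observed types are precisely the cycle types that occur in S_4 (6T8) (apart from the identity). Each of the other remaining candidates has further cycle types, and by the Chebotarev density theorem the matching factorization patterns would occur for a proportion of primes equal to their share of the group: S_4 x C_2 (6T11) additionally contains elements of type 6, 4+2, 2+1+1+1+1 (17 of its 48 elements, about 35% of primes); PGL(2,5) (6T14) additionally contains elements of type 6, 5+1 (44 of its 120 elements, about 37% of primes); S_6 (6T16) additionally contains elements of type 6, 5+1, 4+2, 3+2+1, 3+1+1+1, 2+1+1+1+1 (529 of its 720 elements, about 73% of primes). None of the 22 primes tested shows any such pattern (for each of these groups the chance of that is below 10^-4), which rules them out. Hence G = S_4 (6T8), of order 24.

S_4 (order 24)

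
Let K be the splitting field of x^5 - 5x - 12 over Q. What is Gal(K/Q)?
D_5, the dihedral group of order 10

The polynomial f is an irreducible quintic over Q, so G = Gal(f/Q) is a transitive subgroup of S_5: one of C_5 (5T1, order 5), D_5 (5T2, order 10), F_20 (5T3, order 20), A_5 (5T4, order 60) or S_5 (5T5, order 120). The discriminant of f is 64000000 = 8000^2, a perfect square, so G is contained in A_5. The transitive groups of degree 5 contained in A_5 are: C_5 (5T1, order 5), D_5 (5T2, order 10), A_5 (5T4, order 60). By Dedekind's theorem, for a prime p not dividing disc(f) the degrees of the irreducible factors of f mod p form the cycle type of an element of G. Factoring f modulo the 23 such primes p <= 97 (skipping 2, 5, which divide the discriminant), each new pattern first appears at: mod 3: f = (x)(x^2 + x + 2)(x^2 + 2x + 2), pattern 2+2+1; mod 7: f = (x^5 + 2x + 2), pattern 5. No other pattern occurs in this range, so the set of observed cycle types is {2+2+1, 5}. The candidates containing elements of all these cycle types are D_5 (5T2) of order 10, A_5 (5T4) of order 60; the others are excluded. The observed types are precisely the cycle types that occur in D_5 (5T2) (apart from the identity). Each of the other remaining candidates has further cycle types, and by the Chebotarev density theorem the matching factorization patterns would occur for a proportion of primes equal to their share of the group: A_5 (5T4) additionally contains elements of type 3+1+1 (20 of its 60 elements, about 33% of primes). None of the 23 primes tested shows any such pattern (for each of these groups the chance of that is below 10^-4), which rules them out. Hence G = D_5 (5T2), of order 10.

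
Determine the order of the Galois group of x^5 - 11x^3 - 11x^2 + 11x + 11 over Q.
The degree of the splitting field over Q equals the order of the Galois group, so first determine the group. The polynomial f is an irreducible quintic over Q, so G = Gal(f/Q) is a transitive subgroup of S_5: one of C_5 (5T1, order 5), D_5 (5T2, order 10), F_20 (5T3, order 20), A_5 (5T4, order 60) or S_5 (5T5, order 120). The discriminant of f is 7745089 = 2783^2, a perfect square, so G is contained in A_5. The transitive groups of degree 5 contained in A_5 are: C_5 (5T1, order 5), D_5 (5T2, order 10), A_5 (5T4, order 60). By Dedekind's theorem, for a prime p not dividing disc(f) the degrees of the irreducible factors of f mod p form the cycle type of an element of G. Factoring f modulo the 14 such primes p <= 53 (skipping 11, 23, which divide the discriminant), each new pattern first appears at: mod 2: f = (x^5 + x^3 + x^2 + x + 1), pattern 5; mod 43: f = (x + 13)(x + 16)(x + 32)(x + 33)(x + 35), pattern 1+1+1+1+1. No other pattern occurs in this range, so the set of observed cycle types is {5, 1+1+1+1+1}. The candidates containing elements of all these cycle types are C_5 (5T1) of order 5, D_5 (5T2) of order 10, A_5 (5T4) of order 60; the others are excluded. The observed types are precisely the cycle types that occur in C_5 (5T1). Each of the other remaining candidates has further cycle types, and by the Chebotarev density theorem the matching factorization patterns would occur for a proportion of primes equal to their share of the group: D_5 (5T2) additionally contains elements of type 2+2+1 (5 of its 10 elements, about 50% of primes); A_5 (5T4) additionally contains elements of type 3+1+1, 2+2+1 (35 of its 60 elements, about 58% of primes). None of the 14 primes tested shows any such pattern (for each of these groups the chance of that is below 10^-4), which rules them out. Hence G = C_5 (5T1), of order 5. The Galois group C_5 (5T1) has order 5, so the splitting field has degree 5 over Q.

5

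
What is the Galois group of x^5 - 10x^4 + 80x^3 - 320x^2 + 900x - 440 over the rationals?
A_5 (also written A5)

The polynomial f is an irreducible quintic over Q, so G = Gal(f/Q) is a transitive subgroup of S_5: one of C_5 (5T1, order 5), D_5 (5T2, order 10), F_20 (5T3, order 20), A_5 (5T4, order 60) or S_5 (5T5, order 120). The discriminant of f is 673506304000000 = 25952000^2, a perfect square, so G is contained in A_5. The transitive groups of degree 5 contained in A_5 are: C_5 (5T1, order 5), D_5 (5T2, order 10), A_5 (5T4, order 60). By Dedekind's theorem, for a prime p not dividing disc(f) the degrees of the irreducible factors of f mod p form the cycle type of an element of G. Factoring f modulo the 2 such primes p <= 7 (skipping 2, 5, which divide the discriminant), each new pattern first appears at: mod 3: f = (x^5 + 2x^4 + 2x^3 + x^2 + 1), pattern 5; mod 7: f = (x + 3)(x + 4)(x^3 + 4x^2 + 5x + 3), pattern 3+1+1. No other pattern occurs in this range, so the set of observed cycle types is {5, 3+1+1}. Among the candidates above, the only group containing elements of all these cycle types is A_5 (5T4) — each of C_5 (5T1), D_5 (5T2) lacks at least one of them. Hence G = A_5 (5T4), of order 60.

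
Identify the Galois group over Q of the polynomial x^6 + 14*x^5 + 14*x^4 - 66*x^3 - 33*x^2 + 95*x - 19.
PSL(2,5) (also written A5(6))

The polynomial f is an irreducible sextic over Q, so G = Gal(f/Q) is one of the 16 transitive subgroups 6T1, ..., 6T16 of S_6. The discriminant of f is 1770264843169 = 1330513^2, a perfect square, so G is contained in A_6. The transitive groups of degree 6 contained in A_6 are: A_4 (6T4, order 12), S_4 (6T7, order 24), (C_3 x C_3) : C_4 (6T10, order 36), PSL(2,5) (6T12, order 60), A_6 (6T15, order 360). By Dedekind's theorem, for a prime p not dividing disc(f) the degrees of the irreducible factors of f mod p form the cycle type of an element of G. Factoring f modulo the 21 such primes p <= 79 (skipping 19, which divides the discriminant), each new pattern first appears at: mod 2: f = (x + 1)(x^5 + x^4 + x^3 + x^2 + 1), pattern 5+1; mod 7: f = (x^3 + 2x^2 + 1)(x^3 + 5x^2 + 4x + 2), pattern 3+3; mod 61: f = (x + 5)(x + 50)(x^2 + 8x + 51)(x^2 + 12x + 42), pattern 2+2+1+1. No other pattern occurs in this range, so the set of observed cycle types is {5+1, 3+3, 2+2+1+1}. The candidates containing elements of all these cycle types are PSL(2,5) (6T12) of order 60, A_6 (6T15) of order 360; the others are excluded. The observed types are precisely the cycle types that occur in PSL(2,5) (6T12) (apart from the identity). Each of the other remaining candidates has further cycle types, and by the Chebotarev density theorem the matching factorization patterns would occur for a proportion of primes equal to their share of the group: A_6 (6T15) additionally contains elements of type 4+2, 3+1+1+1 (130 of its 360 elements, about 36% of primes). None of the 21 primes tested shows any such pattern (for each of these groups the chance of that is below 10^-4), which rules them out. Hence G = PSL(2,5) (6T12), of order 60.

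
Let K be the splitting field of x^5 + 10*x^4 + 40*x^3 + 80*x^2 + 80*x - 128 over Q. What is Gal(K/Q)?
F_20 (order 20)

The polynomial f is an irreducible quintic over Q, so G = Gal(f/Q) is a transitive subgroup of S_5: one of C_5 (5T1, order 5), D_5 (5T2, order 10), F_20 (5T3, order 20), A_5 (5T4, order 60) or S_5 (5T5, order 120). The discriminant of f is 2048000000000, which is not a perfect square, so G is not contained in A_5. The transitive groups of degree 5 not contained in A_5 are: F_20 (5T3, order 20), S_5 (5T5, order 120). By Dedekind's theorem, for a prime p not dividing disc(f) the degrees of the irreducible factors of f mod p form the cycle type of an element of G. Factoring f modulo the 18 such primes p <= 71 (skipping 2, 5, which divide the discriminant), each new pattern first appears at: mod 3: f = (x + 1)(x^4 + x^2 + x + 1), pattern 4+1; mod 11: f = (x^5 + 10x^4 + 7x^3 + 3x^2 + 3x + 4), pattern 5; mod 19: f = (x + 9)(x^2 + 7x + 2)(x^2 + 13x + 14), pattern 2+2+1; mod 31: f = (x + 5)(x + 8)(x + 14)(x + 19)(x + 26), pattern 1+1+1+1+1. No other pattern occurs in this range, so the set of observed cycle types is {4+1, 5, 2+2+1, 1+1+1+1+1}. The candidates containing elements of all these cycle types are F_20 (5T3) of order 20, S_5 (5T5) of order 120; the others are excluded. The observed types are precisely the cycle types that occur in F_20 (5T3). Each of the other remaining candidates has further cycle types, and by the Chebotarev density theorem the matching factorization patterns would occur for a proportion of primes equal to their share of the group: S_5 (5T5) additionally contains elements of type 3+2, 3+1+1, 2+1+1+1 (50 of its 120 elements, about 42% of primes). None of the 18 primes tested shows any such pattern (for each of these groups the chance of that is below 10^-4), which rules them out. Hence G = F_20 (5T3), of order 20.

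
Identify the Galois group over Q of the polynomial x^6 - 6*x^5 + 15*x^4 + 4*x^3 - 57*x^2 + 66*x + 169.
The polynomial f is an irreducible sextic over Q, so G = Gal(f/Q) is one of the 16 transitive subgroups 6T1, ..., 6T16 of S_6. The discriminant of f is -190210142896128, which is not a perfect square, so G is not contained in A_6. The transitive groups of degree 6 not contained in A_6 are: C_6 (6T1, order 6), S_3 (6T2, order 6), D_6 (6T3, order 12), C_3 x S_3 (6T5, order 18), A_4 x C_2 (6T6, order 24), S_4 (6T8, order 24), S_3 x S_3 (6T9, order 36), S_4 x C_2 (6T11, order 48), (S_3 x S_3) : C_2 (6T13, order 72), PGL(2,5) (6T14, order 120), S_6 (6T16, order 720). By Dedekind's theorem, for a prime p not dividing disc(f) the degrees of the irreducible factors of f mod p form the cycle type of an element of G. Factoring f modulo the 33 such primes p <= 149 (skipping 2, 3, which divide the discriminant), each new pattern first appears at: mod 5: f = (x^6 + 4x^5 + 4x^3 + 3x^2 + x + 4), pattern 6; mod 7: f = (x + 2)(x + 4)(x + 5)(x^3 + 4x^2 + 3x + 3), pattern 3+1+1+1; mod 17: f = (x^2 + 7x + 3)(x^2 + 8x + 2)(x^2 + 13x + 14), pattern 2+2+2; mod 19: f = (x^3 + 16x^2 + 3x + 8)(x^3 + 16x^2 + 3x + 14), pattern 3+3; mod 73: f = (x + 10)(x + 12)(x + 14)(x + 28)(x + 30)(x + 46), pattern 1+1+1+1+1+1. No other pattern occurs in this range, so the set of observed cycle types is {6, 3+1+1+1, 2+2+2, 3+3, 1+1+1+1+1+1}. The candidates containing elements of all these cycle types are C_3 x S_3 (6T5) of order 18, S_3 x S_3 (6T9) of order 36, (S_3 x S_3) : C_2 (6T13) of order 72, S_6 (6T16) of order 720; the others are excluded. The observed types are precisely the cycle types that occur in C_3 x S_3 (6T5). Each of the other remaining candidates has further cycle types, and by the Chebotarev density theorem the matching factorization patterns would occur for a proportion of primes equal to their share of the group: S_3 x S_3 (6T9) additionally contains elements of type 2+2+1+1 (9 of its 36 elements, about 25% of primes); (S_3 x S_3) : C_2 (6T13) additionally contains elements of type 4+2, 3+2+1, 2+2+1+1, 2+1+1+1+1 (45 of its 72 elements, about 62% of primes); S_6 (6T16) additionally contains elements of type 5+1, 4+2, 4+1+1, 3+2+1, 2+2+1+1, 2+1+1+1+1 (504 of its 720 elements, about 70% of primes). None of the 33 primes tested shows any such pattern (for each of these groups the chance of that is below 10^-4), which rules them out. Hence G = C_3 x S_3 (6T5), of order 18.

C_3 x S_3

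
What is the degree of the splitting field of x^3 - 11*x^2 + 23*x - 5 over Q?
3

The degree of the splitting field over Q equals the order of the Galois group, so first determine the group. The polynomial is an irreducible cubic over Q and its discriminant is 10816 = 104^2, a perfect square. For an irreducible cubic, a square discriminant forces the Galois group to be A_3, the cyclic group of order 3. The Galois group C_3 (3T1) has order 3, so the splitting field has degree 3 over Q.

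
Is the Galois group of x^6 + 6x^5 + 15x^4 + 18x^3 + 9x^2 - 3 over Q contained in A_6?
No

The polynomial is irreducible of degree 6 over Q. Its discriminant is 5038848, which is not a perfect square. A Galois group lies in the alternating group exactly when the discriminant is a square in Q, so the Galois group (S_3 x S_3) is not contained in A_6.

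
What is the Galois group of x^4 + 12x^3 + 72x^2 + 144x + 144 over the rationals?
V_4 (order 4)

The polynomial is an irreducible quartic over Q and its discriminant is 764411904 = 27648^2, a perfect square, so the Galois group is contained in A_4. The resolvent cubic y^3 - 72*y^2 + 1152*y splits completely over Q, which gives the Klein four-group V_4.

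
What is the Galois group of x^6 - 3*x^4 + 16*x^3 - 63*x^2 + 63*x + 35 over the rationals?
The polynomial f is an irreducible sextic over Q, so G = Gal(f/Q) is one of the 16 transitive subgroups 6T1, ..., 6T16 of S_6. The discriminant of f is 1656708629428629, which is not a perfect square, so G is not contained in A_6. The transitive groups of degree 6 not contained in A_6 are: C_6 (6T1, order 6), S_3 (6T2, order 6), D_6 (6T3, order 12), C_3 x S_3 (6T5, order 18), A_4 x C_2 (6T6, order 24), S_4 (6T8, order 24), S_3 x S_3 (6T9, order 36), S_4 x C_2 (6T11, order 48), (S_3 x S_3) : C_2 (6T13, order 72), PGL(2,5) (6T14, order 120), S_6 (6T16, order 720). By Dedekind's theorem, for a prime p not dividing disc(f) the degrees of the irreducible factors of f mod p form the cycle type of an element of G. Factoring f modulo the 16 such primes p <= 67 (skipping 3, 7, 29, which divide the discriminant), each new pattern first appears at: mod 2: f = (x^6 + x^4 + x^2 + x + 1), pattern 6; mod 5: f = (x)(x + 2)(x^2 + 3)(x^2 + 3x + 3), pattern 2+2+1+1; mod 13: f = (x + 2)(x + 4)(x + 7)(x^3 + 12x + 12), pattern 3+1+1+1; mod 19: f = (x^2 + 17)(x^2 + 3x + 14)(x^2 + 16x + 13), pattern 2+2+2; mod 67: f = (x^3 + 10x + 45)(x^3 + 54x + 38), pattern 3+3. No other pattern occurs in this range, so the set of observed cycle types is {6, 2+2+1+1, 3+1+1+1, 2+2+2, 3+3}. The candidates containing elements of all these cycle types are S_3 x S_3 (6T9) of order 36, (S_3 x S_3) : C_2 (6T13) of order 72, S_6 (6T16) of order 720; the others are excluded. The observed types are precisely the cycle types that occur in S_3 x S_3 (6T9) (apart from the identity). Each of the other remaining candidates has further cycle types, and by the Chebotarev density theorem the matching factorization patterns would occur for a proportion of primes equal to their share of the group: (S_3 x S_3) : C_2 (6T13) additionally contains elements of type 4+2, 3+2+1, 2+1+1+1+1 (36 of its 72 elements, about 50% of primes); S_6 (6T16) additionally contains elements of type 5+1, 4+2, 4+1+1, 3+2+1, 2+1+1+1+1 (459 of its 720 elements, about 64% of primes). None of the 16 primes tested shows any such pattern (for each of these groups the chance of that is below 10^-4), which rules them out. Hence G = S_3 x S_3 (6T9), of order 36.

6T9: S_3 x S_3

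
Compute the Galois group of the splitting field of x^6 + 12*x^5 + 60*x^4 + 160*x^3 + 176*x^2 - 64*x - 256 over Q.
S_4, S_4(6d), the S_4-action on 6 points inside A_6

The polynomial f is an irreducible sextic over Q, so G = Gal(f/Q) is one of the 16 transitive subgroups 6T1, ..., 6T16 of S_6. The discriminant of f is 3603718079512576 = 60030976^2, a perfect square, so G is contained in A_6. The transitive groups of degree 6 contained in A_6 are: A_4 (6T4, order 12), S_4 (6T7, order 24), (C_3 x C_3) : C_4 (6T10, order 36), PSL(2,5) (6T12, order 60), A_6 (6T15, order 360). By Dedekind's theorem, for a prime p not dividing disc(f) the degrees of the irreducible factors of f mod p form the cycle type of an element of G. Factoring f modulo the 79 such primes p <= 419 (skipping 2, 229, which divide the discriminant), each new pattern first appears at: mod 3: f = (x^3 + x^2 + 2)(x^3 + 2x^2 + x + 1), pattern 3+3; mod 7: f = (x^2 + 4x + 6)(x^4 + x^3 + x^2 + 3x + 4), pattern 4+2; mod 23: f = (x + 7)(x + 20)(x^2 + 2x + 3)(x^2 + 6x + 11), pattern 2+2+1+1; mod 193: f = (x + 9)(x + 15)(x + 21)(x + 176)(x + 182)(x + 188), pattern 1+1+1+1+1+1. No other pattern occurs in this range, so the set of observed cycle types is {3+3, 4+2, 2+2+1+1, 1+1+1+1+1+1}. The candidates containing elements of all these cycle types are S_4 (6T7) of order 24, (C_3 x C_3) : C_4 (6T10) of order 36, A_6 (6T15) of order 360; the others are excluded. The observed types are precisely the cycle types that occur in S_4 (6T7). Each of the other remaining candidates has further cycle types, and by the Chebotarev density theorem the matching factorization patterns would occur for a proportion of primes equal to their share of the group: (C_3 x C_3) : C_4 (6T10) additionally contains elements of type 3+1+1+1 (4 of its 36 elements, about 11% of primes); A_6 (6T15) additionally contains elements of type 5+1, 3+1+1+1 (184 of its 360 elements, about 51% of primes). None of the 79 primes tested shows any such pattern (for each of these groups the chance of that is below 10^-4), which rules them out. Hence G = S_4 (6T7), of order 24.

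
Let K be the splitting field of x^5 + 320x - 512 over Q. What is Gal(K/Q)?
A_5 (order 60)

The polynomial f is an irreducible quintic over Q, so G = Gal(f/Q) is a transitive subgroup of S_5: one of C_5 (5T1, order 5), D_5 (5T2, order 10), F_20 (5T3, order 20), A_5 (5T4, order 60) or S_5 (5T5, order 120). The discriminant of f is 1073741824000000 = 32768000^2, a perfect square, so G is contained in A_5. The transitive groups of degree 5 contained in A_5 are: C_5 (5T1, order 5), D_5 (5T2, order 10), A_5 (5T4, order 60). By Dedekind's theorem, for a prime p not dividing disc(f) the degrees of the irreducible factors of f mod p form the cycle type of an element of G. Factoring f modulo the 2 such primes p <= 7 (skipping 2, 5, which divide the discriminant), each new pattern first appears at: mod 3: f = (x^5 + 2x + 1), pattern 5; mod 7: f = (x + 1)(x + 3)(x^3 + 3x^2 + 6x + 2), pattern 3+1+1. No other pattern occurs in this range, so the set of observed cycle types is {5, 3+1+1}. Among the candidates above, the only group containing elements of all these cycle types is A_5 (5T4) — each of C_5 (5T1), D_5 (5T2) lacks at least one of them. Hence G = A_5 (5T4), of order 60.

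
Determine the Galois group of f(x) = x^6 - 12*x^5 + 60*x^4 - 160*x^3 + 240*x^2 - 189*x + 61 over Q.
The polynomial f is an irreducible sextic over Q, so G = Gal(f/Q) is one of the 16 transitive subgroups 6T1, ..., 6T16 of S_6. The discriminant of f is -9059283, which is not a perfect square, so G is not contained in A_6. The transitive groups of degree 6 not contained in A_6 are: C_6 (6T1, order 6), S_3 (6T2, order 6), D_6 (6T3, order 12), C_3 x S_3 (6T5, order 18), A_4 x C_2 (6T6, order 24), S_4 (6T8, order 24), S_3 x S_3 (6T9, order 36), S_4 x C_2 (6T11, order 48), (S_3 x S_3) : C_2 (6T13, order 72), PGL(2,5) (6T14, order 120), S_6 (6T16, order 720). By Dedekind's theorem, for a prime p not dividing disc(f) the degrees of the irreducible factors of f mod p form the cycle type of an element of G. Factoring f modulo the 28 such primes p <= 127 (skipping 3, 17, 43, which divide the discriminant), each new pattern first appears at: mod 2: f = (x^6 + x + 1), pattern 6; mod 7: f = (x + 4)(x^2 + 6x + 4)(x^3 + 6x^2 + 6), pattern 3+2+1; mod 11: f = (x^2 + 9x + 2)(x^4 + x^3 + 5x^2 + 2x + 3), pattern 4+2; mod 13: f = (x + 3)(x + 8)(x^2 + 6x + 3)(x^2 + 10x + 5), pattern 2+2+1+1; mod 61: f = (x)(x + 2)(x + 8)(x + 19)(x^2 + 20x + 6), pattern 2+1+1+1+1; mod 97: f = (x + 8)(x + 10)(x + 47)(x^3 + 20x^2 + 65x + 10), pattern 3+1+1+1; mod 113: f = (x^2 + 6)(x^2 + 41x + 19)(x^2 + 60x + 61), pattern 2+2+2; mod 127: f = (x^3 + 33x^2 + x + 91)(x^3 + 82x^2 + 20x + 23), pattern 3+3. No other pattern occurs in this range, so the set of observed cycle types is {6, 3+2+1, 4+2, 2+2+1+1, 2+1+1+1+1, 3+1+1+1, 2+2+2, 3+3}. The candidates containing elements of all these cycle types are (S_3 x S_3) : C_2 (6T13) of order 72, S_6 (6T16) of order 720; the others are excluded. The observed types are precisely the cycle types that occur in (S_3 x S_3) : C_2 (6T13) (apart from the identity). Each of the other remaining candidates has further cycle types, and by the Chebotarev density theorem the matching factorization patterns would occur for a proportion of primes equal to their share of the group: S_6 (6T16) additionally contains elements of type 5+1, 4+1+1 (234 of its 720 elements, about 32% of primes). None of the 28 primes tested shows any such pattern (for each of these groups the chance of that is below 10^-4), which rules them out. Hence G = (S_3 x S_3) : C_2 (6T13), of order 72.

(S_3 x S_3) : C_2 (order 72)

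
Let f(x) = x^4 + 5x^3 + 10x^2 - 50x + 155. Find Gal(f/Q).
The polynomial is an irreducible quartic over Q and its discriminant is 2680770125, which is not a perfect square, so the Galois group is not contained in A_4. The resolvent cubic y^3 - 10*y^2 - 870*y - 175 has exactly one rational root, so the Galois group is C_4 or D_4. The quartic becomes reducible over Q(sqrt(disc)), so the group is C_4.

C_4 (order 4)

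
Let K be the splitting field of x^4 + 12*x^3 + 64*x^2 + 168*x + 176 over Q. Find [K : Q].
The degree of the splitting field over Q equals the order of the Galois group, so first determine the group. The polynomial is an irreducible quartic over Q and its discriminant is 512000, which is not a perfect square, so the Galois group is not contained in A_4. The resolvent cubic y^3 - 64*y^2 + 1312*y - 8512 has exactly one rational root, so the Galois group is C_4 or D_4. The quartic becomes reducible over Q(sqrt(disc)), so the group is C_4. The Galois group C_4 (4T1) has order 4, so the splitting field has degree 4 over Q.

4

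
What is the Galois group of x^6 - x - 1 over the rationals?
6T16: S_6

The polynomial f is an irreducible sextic over Q, so G = Gal(f/Q) is one of the 16 transitive subgroups 6T1, ..., 6T16 of S_6. The discriminant of f is 49781, which is not a perfect square, so G is not contained in A_6. The transitive groups of degree 6 not contained in A_6 are: C_6 (6T1, order 6), S_3 (6T2, order 6), D_6 (6T3, order 12), C_3 x S_3 (6T5, order 18), A_4 x C_2 (6T6, order 24), S_4 (6T8, order 24), S_3 x S_3 (6T9, order 36), S_4 x C_2 (6T11, order 48), (S_3 x S_3) : C_2 (6T13, order 72), PGL(2,5) (6T14, order 120), S_6 (6T16, order 720). By Dedekind's theorem, for a prime p not dividing disc(f) the degrees of the irreducible factors of f mod p form the cycle type of an element of G. Factoring f modulo the 4 such primes p <= 7, each new pattern first appears at: mod 2: f = (x^6 + x + 1), pattern 6; mod 5: f = (x + 2)(x^5 + 3x^4 + 4x^3 + 2x^2 + x + 2), pattern 5+1; mod 7: f = (x^2 + 2x + 2)(x^4 + 5x^3 + 2x^2 + 3), pattern 4+2. No other pattern occurs in this range, so the set of observed cycle types is {6, 5+1, 4+2}. Among the candidates above, the only group containing elements of all these cycle types is S_6 (6T16); every other candidate lacks at least one of them. Hence G = S_6 (6T16), of order 720.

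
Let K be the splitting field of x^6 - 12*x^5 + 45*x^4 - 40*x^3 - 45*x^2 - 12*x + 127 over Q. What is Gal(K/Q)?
S_3 (order 6)

The polynomial f is an irreducible sextic over Q, so G = Gal(f/Q) is one of the 16 transitive subgroups 6T1, ..., 6T16 of S_6. The discriminant of f is -37572373905408, which is not a perfect square, so G is not contained in A_6. The transitive groups of degree 6 not contained in A_6 are: C_6 (6T1, order 6), S_3 (6T2, order 6), D_6 (6T3, order 12), C_3 x S_3 (6T5, order 18), A_4 x C_2 (6T6, order 24), S_4 (6T8, order 24), S_3 x S_3 (6T9, order 36), S_4 x C_2 (6T11, order 48), (S_3 x S_3) : C_2 (6T13, order 72), PGL(2,5) (6T14, order 120), S_6 (6T16, order 720). By Dedekind's theorem, for a prime p not dividing disc(f) the degrees of the irreducible factors of f mod p form the cycle type of an element of G. Factoring f modulo the 23 such primes p <= 97 (skipping 2, 3, which divide the discriminant), each new pattern first appears at: mod 5: f = (x^2 + 3)(x^2 + x + 1)(x^2 + 2x + 4), pattern 2+2+2; mod 7: f = (x^3 + 3x^2 + 2x + 2)(x^3 + 6x^2 + 4x + 4), pattern 3+3; mod 31: f = (x + 5)(x + 10)(x + 13)(x + 14)(x + 17)(x + 22), pattern 1+1+1+1+1+1. No other pattern occurs in this range, so the set of observed cycle types is {2+2+2, 3+3, 1+1+1+1+1+1}. The candidates containing elements of all these cycle types are C_6 (6T1) of order 6, S_3 (6T2) of order 6, D_6 (6T3) of order 12, C_3 x S_3 (6T5) of order 18, A_4 x C_2 (6T6) of order 24, S_4 (6T8) of order 24, S_3 x S_3 (6T9) of order 36, S_4 x C_2 (6T11) of order 48, (S_3 x S_3) : C_2 (6T13) of order 72, PGL(2,5) (6T14) of order 120, S_6 (6T16) of order 720; the others are excluded. The observed types are precisely the cycle types that occur in S_3 (6T2). Each of the other remaining candidates has further cycle types, and by the Chebotarev density theorem the matching factorization patterns would occur for a proportion of primes equal to their share of the group: C_6 (6T1) additionally contains elements of type 6 (2 of its 6 elements, about 33% of primes); D_6 (6T3) additionally contains elements of type 6, 2+2+1+1 (5 of its 12 elements, about 42% of primes); C_3 x S_3 (6T5) additionally contains elements of type 6, 3+1+1+1 (10 of its 18 elements, about 56% of primes); A_4 x C_2 (6T6) additionally contains elements of type 6, 2+2+1+1, 2+1+1+1+1 (14 of its 24 elements, about 58% of primes); S_4 (6T8) additionally contains elements of type 4+1+1, 2+2+1+1 (9 of its 24 elements, about 38% of primes); S_3 x S_3 (6T9) additionally contains elements of type 6, 3+1+1+1, 2+2+1+1 (25 of its 36 elements, about 69% of primes); S_4 x C_2 (6T11) additionally contains elements of type 6, 4+2, 4+1+1, 2+2+1+1, 2+1+1+1+1 (32 of its 48 elements, about 67% of primes); (S_3 x S_3) : C_2 (6T13) additionally contains elements of type 6, 4+2, 3+2+1, 3+1+1+1, 2+2+1+1, 2+1+1+1+1 (61 of its 72 elements, about 85% of primes); PGL(2,5) (6T14) additionally contains elements of type 6, 5+1, 4+1+1, 2+2+1+1 (89 of its 120 elements, about 74% of primes); S_6 (6T16) additionally contains elements of type 6, 5+1, 4+2, 4+1+1, 3+2+1, 3+1+1+1, 2+2+1+1, 2+1+1+1+1 (664 of its 720 elements, about 92% of primes). None of the 23 primes tested shows any such pattern (for each of these groups the chance of that is below 10^-4), which rules them out. Hence G = S_3 (6T2), of order 6.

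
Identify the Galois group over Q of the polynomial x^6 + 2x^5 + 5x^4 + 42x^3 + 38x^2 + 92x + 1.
The polynomial f is an irreducible sextic over Q, so G = Gal(f/Q) is one of the 16 transitive subgroups 6T1, ..., 6T16 of S_6. The discriminant of f is 5729525925351424 = 75693632^2, a perfect square, so G is contained in A_6. The transitive groups of degree 6 contained in A_6 are: A_4 (6T4, order 12), S_4 (6T7, order 24), (C_3 x C_3) : C_4 (6T10, order 36), PSL(2,5) (6T12, order 60), A_6 (6T15, order 360). By Dedekind's theorem, for a prime p not dividing disc(f) the degrees of the irreducible factors of f mod p form the cycle type of an element of G. Factoring f modulo the 33 such primes p <= 149 (skipping 2, 7, which divide the discriminant), each new pattern first appears at: mod 3: f = (x^3 + 2x + 1)(x^3 + 2x^2 + 1), pattern 3+3; mod 13: f = (x + 1)(x + 9)(x^2 + 6x + 1)(x^2 + 12x + 3), pattern 2+2+1+1. No other pattern occurs in this range, so the set of observed cycle types is {3+3, 2+2+1+1}. The candidates containing elements of all these cycle types are A_4 (6T4) of order 12, S_4 (6T7) of order 24, (C_3 x C_3) : C_4 (6T10) of order 36, PSL(2,5) (6T12) of order 60, A_6 (6T15) of order 360; the others are excluded. The observed types are precisely the cycle types that occur in A_4 (6T4) (apart from the identity). Each of the other remaining candidates has further cycle types, and by the Chebotarev density theorem the matching factorization patterns would occur for a proportion of primes equal to their share of the group: S_4 (6T7) additionally contains elements of type 4+2 (6 of its 24 elements, about 25% of primes); (C_3 x C_3) : C_4 (6T10) additionally contains elements of type 4+2, 3+1+1+1 (22 of its 36 elements, about 61% of primes); PSL(2,5) (6T12) additionally contains elements of type 5+1 (24 of its 60 elements, about 40% of primes); A_6 (6T15) additionally contains elements of type 5+1, 4+2, 3+1+1+1 (274 of its 360 elements, about 76% of primes). None of the 33 primes tested shows any such pattern (for each of these groups the chance of that is below 10^-4), which rules them out. Hence G = A_4 (6T4), of order 12.

A_4 (also written A4)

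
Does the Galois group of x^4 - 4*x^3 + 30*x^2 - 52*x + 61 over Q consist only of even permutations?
Yes

The polynomial is irreducible of degree 4 over Q. Its discriminant is 107495424 = 10368^2, a perfect square. A Galois group lies in the alternating group exactly when the discriminant is a square in Q, so the Galois group (V_4) is contained in A_4.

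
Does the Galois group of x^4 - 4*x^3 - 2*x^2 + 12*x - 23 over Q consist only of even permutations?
No

The polynomial is irreducible of degree 4 over Q. Its discriminant is -4194304, which is not a perfect square. A Galois group lies in the alternating group exactly when the discriminant is a square in Q, so the Galois group (D_4) is not contained in A_4.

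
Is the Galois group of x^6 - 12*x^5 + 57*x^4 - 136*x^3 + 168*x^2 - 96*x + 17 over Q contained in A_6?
No

The polynomial is irreducible of degree 6 over Q. Its discriminant is -419904, which is not a perfect square. A Galois group lies in the alternating group exactly when the discriminant is a square in Q, so the Galois group (A_4 x C_2) is not contained in A_6.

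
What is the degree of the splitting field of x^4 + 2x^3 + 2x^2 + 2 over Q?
The degree of the splitting field over Q equals the order of the Galois group, so first determine the group. The polynomial is an irreducible quartic over Q and its discriminant is 3136 = 56^2, a perfect square, so the Galois group is contained in A_4. The resolvent cubic y^3 - 2*y^2 - 8*y + 8 is irreducible over Q. An irreducible resolvent with square discriminant gives A_4. The Galois group A_4 (4T4) has order 12, so the splitting field has degree 12 over Q.

12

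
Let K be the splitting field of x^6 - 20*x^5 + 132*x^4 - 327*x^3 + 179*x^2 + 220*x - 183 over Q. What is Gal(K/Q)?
PSL(2,5)

The polynomial f is an irreducible sextic over Q, so G = Gal(f/Q) is one of the 16 transitive subgroups 6T1, ..., 6T16 of S_6. The discriminant of f is 8413926734596681 = 91727459^2, a perfect square, so G is contained in A_6. The transitive groups of degree 6 contained in A_6 are: A_4 (6T4, order 12), S_4 (6T7, order 24), (C_3 x C_3) : C_4 (6T10, order 36), PSL(2,5) (6T12, order 60), A_6 (6T15, order 360). By Dedekind's theorem, for a prime p not dividing disc(f) the degrees of the irreducible factors of f mod p form the cycle type of an element of G. Factoring f modulo the 21 such primes p <= 79 (skipping 19, which divides the discriminant), each new pattern first appears at: mod 2: f = (x + 1)(x^5 + x^4 + x^3 + x + 1), pattern 5+1; mod 7: f = (x^3 + 4)(x^3 + x^2 + 6x + 5), pattern 3+3; mod 61: f = (x)(x + 21)(x^2 + 6x + 41)(x^2 + 14x + 14), pattern 2+2+1+1. No other pattern occurs in this range, so the set of observed cycle types is {5+1, 3+3, 2+2+1+1}. The candidates containing elements of all these cycle types are PSL(2,5) (6T12) of order 60, A_6 (6T15) of order 360; the others are excluded. The observed types are precisely the cycle types that occur in PSL(2,5) (6T12) (apart from the identity). Each of the other remaining candidates has further cycle types, and by the Chebotarev density theorem the matching factorization patterns would occur for a proportion of primes equal to their share of the group: A_6 (6T15) additionally contains elements of type 4+2, 3+1+1+1 (130 of its 360 elements, about 36% of primes). None of the 21 primes tested shows any such pattern (for each of these groups the chance of that is below 10^-4), which rules them out. Hence G = PSL(2,5) (6T12), of order 60.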